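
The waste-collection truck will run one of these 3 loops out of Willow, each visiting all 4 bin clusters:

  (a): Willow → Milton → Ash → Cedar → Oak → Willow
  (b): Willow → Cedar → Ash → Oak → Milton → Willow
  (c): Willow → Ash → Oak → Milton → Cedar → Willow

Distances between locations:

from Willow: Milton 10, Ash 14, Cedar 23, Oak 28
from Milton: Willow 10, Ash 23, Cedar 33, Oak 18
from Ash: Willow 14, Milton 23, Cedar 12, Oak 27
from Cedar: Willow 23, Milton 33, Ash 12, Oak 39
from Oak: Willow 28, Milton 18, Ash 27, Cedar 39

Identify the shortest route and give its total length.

(a): 10 + 23 + 12 + 39 + 28 = 112
(b): 23 + 12 + 27 + 18 + 10 = 90
(c): 14 + 27 + 18 + 33 + 23 = 115

Shortest is (b), total 90.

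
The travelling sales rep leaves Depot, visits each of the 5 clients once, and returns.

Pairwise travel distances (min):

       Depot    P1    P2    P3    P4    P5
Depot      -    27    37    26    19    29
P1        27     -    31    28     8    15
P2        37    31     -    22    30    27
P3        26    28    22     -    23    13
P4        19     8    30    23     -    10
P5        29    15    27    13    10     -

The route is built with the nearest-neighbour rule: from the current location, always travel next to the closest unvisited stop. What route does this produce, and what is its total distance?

At Depot the remaining stops are P4 19, P3 26, P1 27, P5 29, P2 37; go to P4.
At P4 the remaining stops are P1 8, P5 10, P3 23, P2 30; go to P1.
At P1 the remaining stops are P5 15, P3 28, P2 31; go to P5.
At P5 the remaining stops are P3 13, P2 27; go to P3.
At P3 the remaining stops are P2 22; go to P2.
Return P2→Depot: 37.
Total = 19 + 8 + 15 + 13 + 22 + 37 = 114.

Nearest-neighbour total = 114 min; route Depot → P4 → P1 → P5 → P3 → P2 → Depot.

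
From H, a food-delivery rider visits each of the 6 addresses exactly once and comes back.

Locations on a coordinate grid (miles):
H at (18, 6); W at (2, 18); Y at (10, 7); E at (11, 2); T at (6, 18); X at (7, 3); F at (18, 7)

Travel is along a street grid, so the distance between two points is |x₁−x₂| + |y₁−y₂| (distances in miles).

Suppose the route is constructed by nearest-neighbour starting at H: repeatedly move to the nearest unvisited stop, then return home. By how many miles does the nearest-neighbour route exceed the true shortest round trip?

From H: F=1, Y=9, E=11, X=14, T=24, W=28 → choose F (1).
From F: Y=8, E=12, X=15, T=23, W=27 → choose Y (8).
From Y: E=6, X=7, T=15, W=19 → choose E (6).
From E: X=5, T=21, W=25 → choose X (5).
From X: T=16, W=20 → choose T (16).
From T: W=4 → choose W (4).
NN route H → F → Y → E → X → T → W → H costs 68.
Optimal: H → E → X → W → T → Y → F → H costs 64 (by enumerating all 360 distinct tours).
Excess = 68 − 64 = 4.

Excess over optimum: 4 miles.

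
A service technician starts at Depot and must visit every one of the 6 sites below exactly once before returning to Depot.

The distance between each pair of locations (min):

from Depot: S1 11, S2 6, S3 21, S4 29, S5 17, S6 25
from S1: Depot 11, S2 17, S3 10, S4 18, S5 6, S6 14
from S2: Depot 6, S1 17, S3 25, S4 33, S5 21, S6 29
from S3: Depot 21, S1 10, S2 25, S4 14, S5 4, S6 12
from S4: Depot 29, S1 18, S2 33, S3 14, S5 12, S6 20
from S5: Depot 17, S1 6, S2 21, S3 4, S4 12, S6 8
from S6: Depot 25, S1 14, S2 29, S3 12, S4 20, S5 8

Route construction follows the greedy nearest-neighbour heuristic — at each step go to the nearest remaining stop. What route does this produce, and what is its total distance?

94 min along Depot → S2 → S1 → S5 → S3 → S6 → S4 → Depot.

From Depot: distances to unvisited — S2=6, S1=11, S5=17, S3=21, S6=25, S4=29. Nearest is S2 (6).
From S2: distances to unvisited — S1=17, S5=21, S3=25, S6=29, S4=33. Nearest is S1 (17).
From S1: distances to unvisited — S5=6, S3=10, S6=14, S4=18. Nearest is S5 (6).
From S5: distances to unvisited — S3=4, S6=8, S4=12. Nearest is S3 (4).
From S3: distances to unvisited — S6=12, S4=14. Nearest is S6 (12).
From S6: distances to unvisited — S4=20. Nearest is S4 (20).
Return S4→Depot: 29.
Total = 6 + 17 + 6 + 4 + 12 + 20 + 29 = 94.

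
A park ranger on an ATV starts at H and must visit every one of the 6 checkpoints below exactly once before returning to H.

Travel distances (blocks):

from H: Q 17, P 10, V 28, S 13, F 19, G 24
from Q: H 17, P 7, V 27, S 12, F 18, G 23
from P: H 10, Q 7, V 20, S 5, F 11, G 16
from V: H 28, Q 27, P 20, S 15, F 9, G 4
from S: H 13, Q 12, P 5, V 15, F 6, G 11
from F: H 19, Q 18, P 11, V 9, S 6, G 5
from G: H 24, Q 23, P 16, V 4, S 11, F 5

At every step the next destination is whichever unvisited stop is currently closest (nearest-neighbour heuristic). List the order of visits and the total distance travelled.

H → [P:10 / S:13 / Q:17 / F:19 / G:24 / V:28] → P (10)
P → [S:5 / Q:7 / F:11 / G:16 / V:20] → S (5)
S → [F:6 / G:11 / Q:12 / V:15] → F (6)
F → [G:5 / V:9 / Q:18] → G (5)
G → [V:4 / Q:23] → V (4)
V → [Q:27] → Q (27)
Return Q→H: 17.
Total = 10 + 5 + 6 + 5 + 4 + 27 + 17 = 74.

74 blocks along H → P → S → F → G → V → Q → H.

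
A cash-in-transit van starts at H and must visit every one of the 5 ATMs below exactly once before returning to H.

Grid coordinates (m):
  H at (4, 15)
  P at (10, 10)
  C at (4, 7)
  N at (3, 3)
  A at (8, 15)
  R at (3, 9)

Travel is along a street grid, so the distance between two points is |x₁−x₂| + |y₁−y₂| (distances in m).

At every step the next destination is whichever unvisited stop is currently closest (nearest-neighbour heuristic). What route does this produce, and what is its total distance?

H → [A:4 / R:7 / C:8 / P:11 / N:13] → A (4)
A → [P:7 / R:11 / C:12 / N:17] → P (7)
P → [R:8 / C:9 / N:14] → R (8)
R → [C:3 / N:6] → C (3)
C → [N:5] → N (5)
Return N→H: 13.
Total = 4 + 7 + 8 + 3 + 5 + 13 = 40.

Nearest-neighbour total = 40 m; route H → A → P → R → C → N → H.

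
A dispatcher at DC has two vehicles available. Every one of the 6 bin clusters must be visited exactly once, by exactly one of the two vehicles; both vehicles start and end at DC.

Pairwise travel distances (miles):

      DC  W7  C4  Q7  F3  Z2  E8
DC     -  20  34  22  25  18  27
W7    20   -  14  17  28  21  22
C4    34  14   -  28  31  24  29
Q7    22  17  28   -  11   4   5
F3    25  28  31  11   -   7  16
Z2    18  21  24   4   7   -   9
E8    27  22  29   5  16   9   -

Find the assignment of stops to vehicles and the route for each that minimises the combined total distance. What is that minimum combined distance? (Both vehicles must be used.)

Minimum combined distance: 136 miles.

There are 2^5 − 1 = 31 ways to divide the 6 stops into two non-empty groups. For each, the best each vehicle can do is its own shortest tour through its group:
  {W7} + {C4, Q7, F3, Z2, E8}: 40 + 104 = 144
  {C4} + {W7, Q7, F3, Z2, E8}: 68 + 83 = 151
  {W7, C4} + {Q7, F3, Z2, E8}: 68 + 68 = 136
  {Q7} + {W7, C4, F3, Z2, E8}: 44 + 104 = 148
  {W7, Q7} + {C4, F3, Z2, E8}: 59 + 104 = 163
  {C4, Q7} + {W7, F3, Z2, E8}: 84 + 83 = 167
  … (31 splits in total)
Best: vehicle 1 DC → W7 → C4 → DC = 68; vehicle 2 DC → Q7 → E8 → F3 → Z2 → DC = 68; combined 136.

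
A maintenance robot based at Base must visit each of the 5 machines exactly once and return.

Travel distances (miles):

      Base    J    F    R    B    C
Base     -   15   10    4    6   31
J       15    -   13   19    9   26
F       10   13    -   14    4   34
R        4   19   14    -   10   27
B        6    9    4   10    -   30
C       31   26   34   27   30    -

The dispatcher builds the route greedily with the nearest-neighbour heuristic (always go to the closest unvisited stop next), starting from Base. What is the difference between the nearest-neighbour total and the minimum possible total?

From Base: R=4, B=6, F=10, J=15, C=31 → choose R (4).
From R: B=10, F=14, J=19, C=27 → choose B (10).
From B: F=4, J=9, C=30 → choose F (4).
From F: J=13, C=34 → choose J (13).
From J: C=26 → choose C (26).
NN route Base → R → B → F → J → C → Base costs 88.
Optimal: Base → F → B → J → C → R → Base costs 80 (by enumerating all 60 distinct tours).
Excess = 88 − 80 = 8.

The nearest-neighbour route is 8 miles longer than optimal.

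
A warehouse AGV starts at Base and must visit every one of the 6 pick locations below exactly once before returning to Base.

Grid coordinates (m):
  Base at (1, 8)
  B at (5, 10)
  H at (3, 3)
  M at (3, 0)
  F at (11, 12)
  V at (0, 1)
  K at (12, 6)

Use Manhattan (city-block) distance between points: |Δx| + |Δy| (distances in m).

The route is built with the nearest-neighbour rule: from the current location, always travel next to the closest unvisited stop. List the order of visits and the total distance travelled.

Base → [B:6 / H:7 / V:8 / M:10 / K:13 / F:14] → B (6)
B → [F:8 / H:9 / K:11 / M:12 / V:14] → F (8)
F → [K:7 / H:17 / M:20 / V:22] → K (7)
K → [H:12 / M:15 / V:17] → H (12)
H → [M:3 / V:5] → M (3)
M → [V:4] → V (4)
Return V→Base: 8.
Total = 6 + 8 + 7 + 12 + 3 + 4 + 8 = 48.

Nearest-neighbour total = 48 m; route Base → B → F → K → H → M → V → Base.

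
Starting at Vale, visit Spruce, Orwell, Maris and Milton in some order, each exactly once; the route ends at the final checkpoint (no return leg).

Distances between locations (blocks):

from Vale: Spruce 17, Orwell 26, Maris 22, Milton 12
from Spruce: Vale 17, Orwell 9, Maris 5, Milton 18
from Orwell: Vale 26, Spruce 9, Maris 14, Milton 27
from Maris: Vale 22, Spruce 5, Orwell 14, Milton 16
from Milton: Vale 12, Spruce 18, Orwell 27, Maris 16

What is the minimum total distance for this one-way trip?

Shortest open route: 42 blocks.

There are 4! = 24 possible orderings.
Vale→Spruce→Orwell→Maris→Milton: 17+9+14+16 = 56
Vale→Spruce→Orwell→Milton→Maris: 17+9+27+16 = 69
Vale→Spruce→Maris→Orwell→Milton: 17+5+14+27 = 63
Vale→Spruce→Maris→Milton→Orwell: 17+5+16+27 = 65
Vale→Spruce→Milton→Orwell→Maris: 17+18+27+14 = 76
Vale→Spruce→Milton→Maris→Orwell: 17+18+16+14 = 65
Vale→Orwell→Spruce→Maris→Milton: 26+9+5+16 = 56
Vale→Orwell→Spruce→Milton→Maris: 26+9+18+16 = 69
Vale→Orwell→Maris→Spruce→Milton: 26+14+5+18 = 63
Vale→Orwell→Maris→Milton→Spruce: 26+14+16+18 = 74
Vale→Orwell→Milton→Spruce→Maris: 26+27+18+5 = 76
Vale→Orwell→Milton→Maris→Spruce: 26+27+16+5 = 74
Vale→Maris→Spruce→Orwell→Milton: 22+5+9+27 = 63
Vale→Maris→Spruce→Milton→Orwell: 22+5+18+27 = 72
… (10 more)
Vale→Milton→Maris→Spruce→Orwell: 12+16+5+9 = 42  ← best
The minimum is 42.
One shortest path: Vale → Milton → Maris → Spruce → Orwell.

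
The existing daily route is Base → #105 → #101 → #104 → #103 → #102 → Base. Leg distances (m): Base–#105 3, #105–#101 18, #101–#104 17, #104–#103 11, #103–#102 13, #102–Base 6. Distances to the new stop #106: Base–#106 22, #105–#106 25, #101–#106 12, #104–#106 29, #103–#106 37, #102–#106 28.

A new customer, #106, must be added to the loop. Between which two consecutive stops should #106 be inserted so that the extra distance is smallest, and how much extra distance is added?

+19 m — insert #106 between #105 and #101.

Insertion cost between consecutive stops i–j is d(i,#106) + d(#106,j) − d(i,j):
  between Base and #105: 22 + 25 − 3 = 44
  between #105 and #101: 25 + 12 − 18 = 19
  between #101 and #104: 12 + 29 − 17 = 24
  between #104 and #103: 29 + 37 − 11 = 55
  between #103 and #102: 37 + 28 − 13 = 52
  between #102 and Base: 28 + 22 − 6 = 44
Cheapest insertion is between #105 and #101, adding 19.
New total = 68 + 19 = 87.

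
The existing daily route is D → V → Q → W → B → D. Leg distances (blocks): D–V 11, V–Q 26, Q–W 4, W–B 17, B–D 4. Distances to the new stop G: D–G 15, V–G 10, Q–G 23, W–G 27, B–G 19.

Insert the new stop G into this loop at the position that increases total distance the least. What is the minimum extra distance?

Insertion cost between consecutive stops i–j is d(i,G) + d(G,j) − d(i,j):
  between D and V: 15 + 10 − 11 = 14
  between V and Q: 10 + 23 − 26 = 7
  between Q and W: 23 + 27 − 4 = 46
  between W and B: 27 + 19 − 17 = 29
  between B and D: 19 + 15 − 4 = 30
Cheapest insertion is between V and Q, adding 7.
New total = 62 + 7 = 69.

Minimum extra distance: 7 blocks, inserting G between V and Q.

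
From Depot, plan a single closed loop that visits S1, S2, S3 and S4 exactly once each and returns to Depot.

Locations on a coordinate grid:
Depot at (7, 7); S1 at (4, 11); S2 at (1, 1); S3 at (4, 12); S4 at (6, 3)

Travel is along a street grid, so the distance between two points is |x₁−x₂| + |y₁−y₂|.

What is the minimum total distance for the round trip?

With 4 stops there are 4!/2 = 12 distinct round trips (a route and its reverse cost the same).
Depot-S1-S2-S3-S4-Depot: 7+13+14+11+5 = 50
Depot-S1-S2-S4-S3-Depot: 7+13+7+11+8 = 46
Depot-S1-S3-S2-S4-Depot: 7+1+14+7+5 = 34
Depot-S1-S3-S4-S2-Depot: 7+1+11+7+12 = 38
Depot-S1-S4-S2-S3-Depot: 7+10+7+14+8 = 46
Depot-S1-S4-S3-S2-Depot: 7+10+11+14+12 = 54
Depot-S2-S1-S3-S4-Depot: 12+13+1+11+5 = 42
Depot-S2-S1-S4-S3-Depot: 12+13+10+11+8 = 54
Depot-S2-S3-S1-S4-Depot: 12+14+1+10+5 = 42
Depot-S2-S4-S1-S3-Depot: 12+7+10+1+8 = 38
Depot-S3-S1-S2-S4-Depot: 8+1+13+7+5 = 34
Depot-S3-S2-S1-S4-Depot: 8+14+13+10+5 = 50
The minimum is 34.
One optimal route: Depot → S1 → S3 → S2 → S4 → Depot (or its reverse).

Shortest round trip = 34.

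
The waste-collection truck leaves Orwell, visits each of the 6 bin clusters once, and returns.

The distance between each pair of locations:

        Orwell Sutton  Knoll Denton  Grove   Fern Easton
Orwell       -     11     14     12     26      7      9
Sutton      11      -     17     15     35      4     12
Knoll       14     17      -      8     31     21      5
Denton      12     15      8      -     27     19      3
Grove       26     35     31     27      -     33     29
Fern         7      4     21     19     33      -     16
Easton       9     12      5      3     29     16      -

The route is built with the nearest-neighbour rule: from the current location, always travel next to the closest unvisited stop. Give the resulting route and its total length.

Nearest-neighbour total = 91; route Orwell → Fern → Sutton → Easton → Denton → Knoll → Grove → Orwell.

At Orwell the remaining stops are Fern 7, Easton 9, Sutton 11, Denton 12, Knoll 14, Grove 26; go to Fern.
At Fern the remaining stops are Sutton 4, Easton 16, Denton 19, Knoll 21, Grove 33; go to Sutton.
At Sutton the remaining stops are Easton 12, Denton 15, Knoll 17, Grove 35; go to Easton.
At Easton the remaining stops are Denton 3, Knoll 5, Grove 29; go to Denton.
At Denton the remaining stops are Knoll 8, Grove 27; go to Knoll.
At Knoll the remaining stops are Grove 31; go to Grove.
Return Grove→Orwell: 26.
Total = 7 + 4 + 12 + 3 + 8 + 31 + 26 = 91.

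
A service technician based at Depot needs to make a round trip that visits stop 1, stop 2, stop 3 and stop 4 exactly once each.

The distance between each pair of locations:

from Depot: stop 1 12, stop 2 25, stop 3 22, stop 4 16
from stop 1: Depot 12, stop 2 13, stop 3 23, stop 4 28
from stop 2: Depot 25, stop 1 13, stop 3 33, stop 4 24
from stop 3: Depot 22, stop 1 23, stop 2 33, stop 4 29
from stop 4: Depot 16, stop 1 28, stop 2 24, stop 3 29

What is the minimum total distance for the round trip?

There are 12 distinct closed tours to check (reversals are equivalent).
Depot → stop 1 → stop 2 → stop 3 → stop 4 → Depot: 12+13+33+29+16 = 103
Depot → stop 1 → stop 2 → stop 4 → stop 3 → Depot: 12+13+24+29+22 = 100
Depot → stop 1 → stop 3 → stop 2 → stop 4 → Depot: 12+23+33+24+16 = 108
Depot → stop 1 → stop 3 → stop 4 → stop 2 → Depot: 12+23+29+24+25 = 113
Depot → stop 1 → stop 4 → stop 2 → stop 3 → Depot: 12+28+24+33+22 = 119
Depot → stop 1 → stop 4 → stop 3 → stop 2 → Depot: 12+28+29+33+25 = 127
Depot → stop 2 → stop 1 → stop 3 → stop 4 → Depot: 25+13+23+29+16 = 106
Depot → stop 2 → stop 1 → stop 4 → stop 3 → Depot: 25+13+28+29+22 = 117
Depot → stop 2 → stop 3 → stop 1 → stop 4 → Depot: 25+33+23+28+16 = 125
Depot → stop 2 → stop 4 → stop 1 → stop 3 → Depot: 25+24+28+23+22 = 122
Depot → stop 3 → stop 1 → stop 2 → stop 4 → Depot: 22+23+13+24+16 = 98
Depot → stop 3 → stop 2 → stop 1 → stop 4 → Depot: 22+33+13+28+16 = 112
The minimum is 98.
One optimal route: Depot → stop 3 → stop 1 → stop 2 → stop 4 → Depot (or its reverse).

Minimum total distance: 98.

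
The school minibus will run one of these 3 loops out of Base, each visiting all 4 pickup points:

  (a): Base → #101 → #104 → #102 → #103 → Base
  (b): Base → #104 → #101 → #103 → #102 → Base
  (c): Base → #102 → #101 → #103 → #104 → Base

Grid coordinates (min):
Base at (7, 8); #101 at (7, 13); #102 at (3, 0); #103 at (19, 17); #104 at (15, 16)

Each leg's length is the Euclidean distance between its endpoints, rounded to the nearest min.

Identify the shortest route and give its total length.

Shortest is (c), total 51 min.

(a): 5 + 9 + 20 + 23 + 15 = 72
(b): 11 + 9 + 13 + 23 + 9 = 65
(c): 9 + 14 + 13 + 4 + 11 = 51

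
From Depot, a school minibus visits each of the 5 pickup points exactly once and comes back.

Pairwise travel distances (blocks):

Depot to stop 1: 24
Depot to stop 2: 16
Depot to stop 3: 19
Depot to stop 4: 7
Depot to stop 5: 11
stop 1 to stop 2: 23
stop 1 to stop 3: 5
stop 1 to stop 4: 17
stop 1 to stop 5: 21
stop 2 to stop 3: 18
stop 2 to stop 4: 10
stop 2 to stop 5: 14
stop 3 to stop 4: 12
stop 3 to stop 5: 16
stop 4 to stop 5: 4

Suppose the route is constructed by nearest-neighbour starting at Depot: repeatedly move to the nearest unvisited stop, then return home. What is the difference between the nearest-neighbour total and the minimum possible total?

From Depot: stop 4=7, stop 5=11, stop 2=16, stop 3=19, stop 1=24 → choose stop 4 (7).
From stop 4: stop 5=4, stop 2=10, stop 3=12, stop 1=17 → choose stop 5 (4).
From stop 5: stop 2=14, stop 3=16, stop 1=21 → choose stop 2 (14).
From stop 2: stop 3=18, stop 1=23 → choose stop 3 (18).
From stop 3: stop 1=5 → choose stop 1 (5).
NN route Depot → stop 4 → stop 5 → stop 2 → stop 3 → stop 1 → Depot costs 72.
Optimal: Depot → stop 2 → stop 1 → stop 3 → stop 4 → stop 5 → Depot costs 71 (by enumerating all 60 distinct tours).
Excess = 72 − 71 = 1.

1 blocks longer than the optimal tour.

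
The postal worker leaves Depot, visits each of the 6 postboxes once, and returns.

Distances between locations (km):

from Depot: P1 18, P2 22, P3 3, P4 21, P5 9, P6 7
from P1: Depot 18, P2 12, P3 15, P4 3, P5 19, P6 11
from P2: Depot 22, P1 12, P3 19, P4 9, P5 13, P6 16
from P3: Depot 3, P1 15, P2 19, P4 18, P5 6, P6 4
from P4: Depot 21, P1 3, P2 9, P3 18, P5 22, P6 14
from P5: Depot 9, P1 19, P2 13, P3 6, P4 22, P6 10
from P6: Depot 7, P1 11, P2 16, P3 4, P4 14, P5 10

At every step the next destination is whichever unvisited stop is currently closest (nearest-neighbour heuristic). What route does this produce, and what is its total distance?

60 km along Depot → P3 → P6 → P5 → P2 → P4 → P1 → Depot.

From Depot: distances to unvisited — P3=3, P6=7, P5=9, P1=18, P4=21, P2=22. Nearest is P3 (3).
From P3: distances to unvisited — P6=4, P5=6, P1=15, P4=18, P2=19. Nearest is P6 (4).
From P6: distances to unvisited — P5=10, P1=11, P4=14, P2=16. Nearest is P5 (10).
From P5: distances to unvisited — P2=13, P1=19, P4=22. Nearest is P2 (13).
From P2: distances to unvisited — P4=9, P1=12. Nearest is P4 (9).
From P4: distances to unvisited — P1=3. Nearest is P1 (3).
Return P1→Depot: 18.
Total = 3 + 4 + 10 + 13 + 9 + 3 + 18 = 60.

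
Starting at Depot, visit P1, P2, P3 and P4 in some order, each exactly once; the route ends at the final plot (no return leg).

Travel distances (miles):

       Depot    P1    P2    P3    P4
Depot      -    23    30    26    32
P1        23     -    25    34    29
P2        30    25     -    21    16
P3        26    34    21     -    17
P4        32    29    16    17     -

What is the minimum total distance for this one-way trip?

There are 4! = 24 possible orderings.
Depot - P1 - P2 - P3 - P4: 23+25+21+17 = 86
Depot - P1 - P2 - P4 - P3: 23+25+16+17 = 81
Depot - P1 - P3 - P2 - P4: 23+34+21+16 = 94
Depot - P1 - P3 - P4 - P2: 23+34+17+16 = 90
Depot - P1 - P4 - P2 - P3: 23+29+16+21 = 89
Depot - P1 - P4 - P3 - P2: 23+29+17+21 = 90
Depot - P2 - P1 - P3 - P4: 30+25+34+17 = 106
Depot - P2 - P1 - P4 - P3: 30+25+29+17 = 101
Depot - P2 - P3 - P1 - P4: 30+21+34+29 = 114
Depot - P2 - P3 - P4 - P1: 30+21+17+29 = 97
Depot - P2 - P4 - P1 - P3: 30+16+29+34 = 109
Depot - P2 - P4 - P3 - P1: 30+16+17+34 = 97
Depot - P3 - P1 - P2 - P4: 26+34+25+16 = 101
Depot - P3 - P1 - P4 - P2: 26+34+29+16 = 105
… (10 more)
The minimum is 81.
One shortest path: Depot → P1 → P2 → P4 → P3.

81 miles — the minimum one-way total.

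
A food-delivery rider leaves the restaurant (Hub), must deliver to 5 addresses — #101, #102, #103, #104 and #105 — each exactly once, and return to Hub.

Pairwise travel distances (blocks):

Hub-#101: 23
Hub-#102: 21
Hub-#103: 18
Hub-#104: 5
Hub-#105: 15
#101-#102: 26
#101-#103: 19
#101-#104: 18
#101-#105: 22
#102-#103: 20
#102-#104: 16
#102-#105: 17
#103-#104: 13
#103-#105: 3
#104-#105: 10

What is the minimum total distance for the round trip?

Shortest round trip = 83 blocks.

Hub-#101-#102-#103-#104-#105-Hub: 23+26+20+13+10+15 = 107
Hub-#101-#102-#103-#105-#104-Hub: 23+26+20+3+10+5 = 87
Hub-#101-#102-#104-#103-#105-Hub: 23+26+16+13+3+15 = 96
Hub-#101-#102-#104-#105-#103-Hub: 23+26+16+10+3+18 = 96
Hub-#101-#102-#105-#103-#104-Hub: 23+26+17+3+13+5 = 87
Hub-#101-#102-#105-#104-#103-Hub: 23+26+17+10+13+18 = 107
Hub-#101-#103-#102-#104-#105-Hub: 23+19+20+16+10+15 = 103
Hub-#101-#103-#102-#105-#104-Hub: 23+19+20+17+10+5 = 94
Hub-#101-#103-#104-#102-#105-Hub: 23+19+13+16+17+15 = 103
Hub-#101-#103-#104-#105-#102-Hub: 23+19+13+10+17+21 = 103
Hub-#101-#103-#105-#102-#104-Hub: 23+19+3+17+16+5 = 83
Hub-#101-#103-#105-#104-#102-Hub: 23+19+3+10+16+21 = 92
Hub-#101-#104-#102-#103-#105-Hub: 23+18+16+20+3+15 = 95
Hub-#101-#104-#102-#105-#103-Hub: 23+18+16+17+3+18 = 95
… (46 more)
The minimum is 83.
One optimal route: Hub → #101 → #103 → #105 → #102 → #104 → Hub (or its reverse).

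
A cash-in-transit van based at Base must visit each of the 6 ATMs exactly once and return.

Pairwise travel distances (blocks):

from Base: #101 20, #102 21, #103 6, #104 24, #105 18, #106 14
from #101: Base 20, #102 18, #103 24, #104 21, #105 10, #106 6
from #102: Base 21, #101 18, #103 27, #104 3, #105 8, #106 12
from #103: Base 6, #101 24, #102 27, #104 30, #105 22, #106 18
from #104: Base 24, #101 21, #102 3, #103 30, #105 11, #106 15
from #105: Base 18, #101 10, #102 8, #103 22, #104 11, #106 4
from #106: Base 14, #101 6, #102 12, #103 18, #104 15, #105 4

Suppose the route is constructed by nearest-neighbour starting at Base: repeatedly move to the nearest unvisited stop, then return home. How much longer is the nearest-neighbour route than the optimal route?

From Base: #103=6, #106=14, #105=18, #101=20, #102=21, #104=24 → choose #103 (6).
From #103: #106=18, #105=22, #101=24, #102=27, #104=30 → choose #106 (18).
From #106: #105=4, #101=6, #102=12, #104=15 → choose #105 (4).
From #105: #102=8, #101=10, #104=11 → choose #102 (8).
From #102: #104=3, #101=18 → choose #104 (3).
From #104: #101=21 → choose #101 (21).
NN route Base → #103 → #106 → #105 → #102 → #104 → #101 → Base costs 80.
Optimal: Base → #102 → #104 → #105 → #101 → #106 → #103 → Base costs 75 (by enumerating all 360 distinct tours).
Excess = 80 − 75 = 5.

Excess over optimum: 5 blocks.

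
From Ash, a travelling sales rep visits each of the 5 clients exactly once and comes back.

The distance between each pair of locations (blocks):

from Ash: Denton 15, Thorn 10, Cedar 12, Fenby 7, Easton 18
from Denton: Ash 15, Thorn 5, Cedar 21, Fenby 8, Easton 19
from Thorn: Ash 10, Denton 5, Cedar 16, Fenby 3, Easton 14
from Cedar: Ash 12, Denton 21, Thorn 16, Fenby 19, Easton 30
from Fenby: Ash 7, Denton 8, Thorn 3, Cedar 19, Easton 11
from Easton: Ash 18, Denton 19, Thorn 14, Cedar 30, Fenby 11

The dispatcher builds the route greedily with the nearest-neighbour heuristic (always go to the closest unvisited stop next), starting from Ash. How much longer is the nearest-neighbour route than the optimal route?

From Ash: Fenby=7, Thorn=10, Cedar=12, Denton=15, Easton=18 → choose Fenby (7).
From Fenby: Thorn=3, Denton=8, Easton=11, Cedar=19 → choose Thorn (3).
From Thorn: Denton=5, Easton=14, Cedar=16 → choose Denton (5).
From Denton: Easton=19, Cedar=21 → choose Easton (19).
From Easton: Cedar=30 → choose Cedar (30).
NN route Ash → Fenby → Thorn → Denton → Easton → Cedar → Ash costs 76.
Optimal: Ash → Cedar → Denton → Thorn → Fenby → Easton → Ash costs 70 (by enumerating all 60 distinct tours).
Excess = 76 − 70 = 6.

6 blocks longer than the optimal tour.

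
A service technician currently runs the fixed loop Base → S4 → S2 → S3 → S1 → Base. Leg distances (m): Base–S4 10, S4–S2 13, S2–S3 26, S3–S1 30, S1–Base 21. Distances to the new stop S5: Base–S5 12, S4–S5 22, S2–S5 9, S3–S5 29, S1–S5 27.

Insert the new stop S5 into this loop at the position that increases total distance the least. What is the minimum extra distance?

Insertion cost between consecutive stops i–j is d(i,S5) + d(S5,j) − d(i,j):
  between Base and S4: 12 + 22 − 10 = 24
  between S4 and S2: 22 + 9 − 13 = 18
  between S2 and S3: 9 + 29 − 26 = 12
  between S3 and S1: 29 + 27 − 30 = 26
  between S1 and Base: 27 + 12 − 21 = 18
Cheapest insertion is between S2 and S3, adding 12.
New total = 100 + 12 = 112.

Minimum extra distance: 12 m, inserting S5 between S2 and S3.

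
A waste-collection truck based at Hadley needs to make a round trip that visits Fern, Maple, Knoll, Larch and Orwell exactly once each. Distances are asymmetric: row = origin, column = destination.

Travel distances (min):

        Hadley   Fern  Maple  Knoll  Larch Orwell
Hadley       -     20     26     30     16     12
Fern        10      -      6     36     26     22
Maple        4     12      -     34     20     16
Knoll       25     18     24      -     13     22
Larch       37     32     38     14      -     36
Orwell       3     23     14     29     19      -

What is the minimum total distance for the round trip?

Hadley → Fern → Maple → Knoll → Larch → Orwell → Hadley: 20+6+34+13+36+3 = 112
Hadley → Fern → Maple → Knoll → Orwell → Larch → Hadley: 20+6+34+22+19+37 = 138
Hadley → Fern → Maple → Larch → Knoll → Orwell → Hadley: 20+6+20+14+22+3 = 85
Hadley → Fern → Maple → Larch → Orwell → Knoll → Hadley: 20+6+20+36+29+25 = 136
Hadley → Fern → Maple → Orwell → Knoll → Larch → Hadley: 20+6+16+29+13+37 = 121
Hadley → Fern → Maple → Orwell → Larch → Knoll → Hadley: 20+6+16+19+14+25 = 100
Hadley → Fern → Knoll → Maple → Larch → Orwell → Hadley: 20+36+24+20+36+3 = 139
Hadley → Fern → Knoll → Maple → Orwell → Larch → Hadley: 20+36+24+16+19+37 = 152
Hadley → Fern → Knoll → Larch → Maple → Orwell → Hadley: 20+36+13+38+16+3 = 126
Hadley → Fern → Knoll → Larch → Orwell → Maple → Hadley: 20+36+13+36+14+4 = 123
Hadley → Fern → Knoll → Orwell → Maple → Larch → Hadley: 20+36+22+14+20+37 = 149
Hadley → Fern → Knoll → Orwell → Larch → Maple → Hadley: 20+36+22+19+38+4 = 139
Hadley → Fern → Larch → Maple → Knoll → Orwell → Hadley: 20+26+38+34+22+3 = 143
Hadley → Fern → Larch → Maple → Orwell → Knoll → Hadley: 20+26+38+16+29+25 = 154
… (106 more)
Hadley → Larch → Knoll → Fern → Maple → Orwell → Hadley: 16+14+18+6+16+3 = 73  ← best
The minimum is 73.
One optimal route: Hadley → Larch → Knoll → Fern → Maple → Orwell → Hadley.

73 min — the shortest possible round trip.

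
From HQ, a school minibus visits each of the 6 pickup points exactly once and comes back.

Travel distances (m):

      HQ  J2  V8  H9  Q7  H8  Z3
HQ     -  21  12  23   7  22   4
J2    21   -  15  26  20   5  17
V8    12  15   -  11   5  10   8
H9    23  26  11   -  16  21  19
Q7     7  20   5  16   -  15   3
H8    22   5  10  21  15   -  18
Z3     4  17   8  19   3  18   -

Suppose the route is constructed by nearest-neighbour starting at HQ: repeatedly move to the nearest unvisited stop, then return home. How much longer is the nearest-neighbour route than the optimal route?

The nearest-neighbour route is 6 m longer than optimal.

HQ: Z3=4, Q7=7, V8=12, J2=21, H8=22, H9=23 ⇒ Z3
Z3: Q7=3, V8=8, J2=17, H8=18, H9=19 ⇒ Q7
Q7: V8=5, H8=15, H9=16, J2=20 ⇒ V8
V8: H8=10, H9=11, J2=15 ⇒ H8
H8: J2=5, H9=21 ⇒ J2
J2: H9=26 ⇒ H9
NN route HQ → Z3 → Q7 → V8 → H8 → J2 → H9 → HQ costs 76.
Optimal: HQ → J2 → H8 → V8 → H9 → Q7 → Z3 → HQ costs 70 (by enumerating all 360 distinct tours).
Excess = 76 − 70 = 6.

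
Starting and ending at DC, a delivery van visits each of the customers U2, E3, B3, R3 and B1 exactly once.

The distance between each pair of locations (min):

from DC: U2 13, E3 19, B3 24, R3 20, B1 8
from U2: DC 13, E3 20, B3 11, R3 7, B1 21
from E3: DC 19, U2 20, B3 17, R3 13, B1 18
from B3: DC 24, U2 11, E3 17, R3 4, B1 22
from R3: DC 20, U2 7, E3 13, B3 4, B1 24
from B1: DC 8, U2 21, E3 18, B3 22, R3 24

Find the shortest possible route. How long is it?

67 min — the shortest possible round trip.

There are 60 distinct closed tours to check (reversals are equivalent).
DC→U2→E3→B3→R3→B1→DC: 13+20+17+4+24+8 = 86
DC→U2→E3→B3→B1→R3→DC: 13+20+17+22+24+20 = 116
DC→U2→E3→R3→B3→B1→DC: 13+20+13+4+22+8 = 80
DC→U2→E3→R3→B1→B3→DC: 13+20+13+24+22+24 = 116
DC→U2→E3→B1→B3→R3→DC: 13+20+18+22+4+20 = 97
DC→U2→E3→B1→R3→B3→DC: 13+20+18+24+4+24 = 103
DC→U2→B3→E3→R3→B1→DC: 13+11+17+13+24+8 = 86
DC→U2→B3→E3→B1→R3→DC: 13+11+17+18+24+20 = 103
DC→U2→B3→R3→E3→B1→DC: 13+11+4+13+18+8 = 67
DC→U2→B3→R3→B1→E3→DC: 13+11+4+24+18+19 = 89
DC→U2→B3→B1→E3→R3→DC: 13+11+22+18+13+20 = 97
DC→U2→B3→B1→R3→E3→DC: 13+11+22+24+13+19 = 102
DC→U2→R3→E3→B3→B1→DC: 13+7+13+17+22+8 = 80
DC→U2→R3→E3→B1→B3→DC: 13+7+13+18+22+24 = 97
… (46 more)
The minimum is 67.
One optimal route: DC → U2 → B3 → R3 → E3 → B1 → DC (or its reverse).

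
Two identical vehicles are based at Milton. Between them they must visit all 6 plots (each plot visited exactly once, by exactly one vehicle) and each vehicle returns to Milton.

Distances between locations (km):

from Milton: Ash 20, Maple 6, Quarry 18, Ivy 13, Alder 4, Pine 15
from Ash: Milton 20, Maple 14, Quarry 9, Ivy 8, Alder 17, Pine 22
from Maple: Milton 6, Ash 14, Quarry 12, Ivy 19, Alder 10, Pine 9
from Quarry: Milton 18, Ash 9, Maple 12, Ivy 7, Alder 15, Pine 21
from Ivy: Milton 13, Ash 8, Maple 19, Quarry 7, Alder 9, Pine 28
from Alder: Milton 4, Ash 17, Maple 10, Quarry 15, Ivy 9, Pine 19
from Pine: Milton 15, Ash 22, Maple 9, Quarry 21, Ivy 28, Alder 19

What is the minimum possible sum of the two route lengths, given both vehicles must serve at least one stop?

Minimum combined distance: 74 km.

There are 2^5 − 1 = 31 ways to divide the 6 stops into two non-empty groups. For each, the best each vehicle can do is its own shortest tour through its group:
  {Ash} + {Maple, Quarry, Ivy, Alder, Pine}: 40 + 56 = 96
  {Maple} + {Ash, Quarry, Ivy, Alder, Pine}: 12 + 66 = 78
  {Ash, Maple} + {Quarry, Ivy, Alder, Pine}: 40 + 56 = 96
  {Quarry} + {Ash, Maple, Ivy, Alder, Pine}: 36 + 58 = 94
  {Ash, Quarry} + {Maple, Ivy, Alder, Pine}: 47 + 56 = 103
  {Maple, Quarry} + {Ash, Ivy, Alder, Pine}: 36 + 58 = 94
  … (31 splits in total)
  {Alder} + {Ash, Maple, Quarry, Ivy, Pine}: 8 + 66 = 74  ← best
Best: vehicle 1 Milton → Alder → Milton = 8; vehicle 2 Milton → Maple → Pine → Ash → Quarry → Ivy → Milton = 66; combined 74.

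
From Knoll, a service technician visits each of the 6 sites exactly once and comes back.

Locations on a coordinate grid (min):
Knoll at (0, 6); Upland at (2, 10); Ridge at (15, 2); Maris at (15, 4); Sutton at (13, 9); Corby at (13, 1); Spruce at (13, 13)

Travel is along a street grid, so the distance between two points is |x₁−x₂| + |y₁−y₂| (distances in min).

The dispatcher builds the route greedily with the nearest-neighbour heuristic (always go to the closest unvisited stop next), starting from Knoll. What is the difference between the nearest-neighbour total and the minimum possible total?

From Knoll: Upland=6, Sutton=16, Maris=17, Corby=18, Ridge=19, Spruce=20 → choose Upland (6).
From Upland: Sutton=12, Spruce=14, Maris=19, Corby=20, Ridge=21 → choose Sutton (12).
From Sutton: Spruce=4, Maris=7, Corby=8, Ridge=9 → choose Spruce (4).
From Spruce: Maris=11, Corby=12, Ridge=13 → choose Maris (11).
From Maris: Ridge=2, Corby=5 → choose Ridge (2).
From Ridge: Corby=3 → choose Corby (3).
NN route Knoll → Upland → Sutton → Spruce → Maris → Ridge → Corby → Knoll costs 56.
Optimal: Knoll → Upland → Spruce → Sutton → Maris → Ridge → Corby → Knoll costs 54 (by enumerating all 360 distinct tours).
Excess = 56 − 54 = 2.

Excess over optimum: 2 min.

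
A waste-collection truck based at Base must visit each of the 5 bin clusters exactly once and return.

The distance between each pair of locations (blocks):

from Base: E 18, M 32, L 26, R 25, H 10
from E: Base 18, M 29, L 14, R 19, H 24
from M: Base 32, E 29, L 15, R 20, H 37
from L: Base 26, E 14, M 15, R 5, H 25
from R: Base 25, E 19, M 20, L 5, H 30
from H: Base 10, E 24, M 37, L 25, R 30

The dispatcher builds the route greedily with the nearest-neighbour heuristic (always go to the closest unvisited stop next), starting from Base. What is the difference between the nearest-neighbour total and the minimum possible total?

Base: H=10, E=18, R=25, L=26, M=32 ⇒ H
H: E=24, L=25, R=30, M=37 ⇒ E
E: L=14, R=19, M=29 ⇒ L
L: R=5, M=15 ⇒ R
R: M=20 ⇒ M
NN route Base → H → E → L → R → M → Base costs 105.
Optimal: Base → E → L → R → M → H → Base costs 104 (by enumerating all 60 distinct tours).
Excess = 105 − 104 = 1.

The nearest-neighbour route is 1 blocks longer than optimal.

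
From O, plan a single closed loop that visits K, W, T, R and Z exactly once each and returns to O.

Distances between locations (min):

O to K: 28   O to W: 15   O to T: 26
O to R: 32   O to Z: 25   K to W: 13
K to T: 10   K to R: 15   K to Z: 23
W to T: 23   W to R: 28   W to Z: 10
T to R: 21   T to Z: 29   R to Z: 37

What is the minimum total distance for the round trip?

There are 60 distinct closed tours to check (reversals are equivalent).
O-K-W-T-R-Z-O: 28+13+23+21+37+25 = 147
O-K-W-T-Z-R-O: 28+13+23+29+37+32 = 162
O-K-W-R-T-Z-O: 28+13+28+21+29+25 = 144
O-K-W-R-Z-T-O: 28+13+28+37+29+26 = 161
O-K-W-Z-T-R-O: 28+13+10+29+21+32 = 133
O-K-W-Z-R-T-O: 28+13+10+37+21+26 = 135
O-K-T-W-R-Z-O: 28+10+23+28+37+25 = 151
O-K-T-W-Z-R-O: 28+10+23+10+37+32 = 140
O-K-T-R-W-Z-O: 28+10+21+28+10+25 = 122
O-K-T-R-Z-W-O: 28+10+21+37+10+15 = 121
O-K-T-Z-W-R-O: 28+10+29+10+28+32 = 137
O-K-T-Z-R-W-O: 28+10+29+37+28+15 = 147
O-K-R-W-T-Z-O: 28+15+28+23+29+25 = 148
O-K-R-W-Z-T-O: 28+15+28+10+29+26 = 136
… (46 more)
O-W-Z-K-R-T-O: 15+10+23+15+21+26 = 110  ← best
The minimum is 110.
One optimal route: O → W → Z → K → R → T → O (or its reverse).

110 min — the shortest possible round trip.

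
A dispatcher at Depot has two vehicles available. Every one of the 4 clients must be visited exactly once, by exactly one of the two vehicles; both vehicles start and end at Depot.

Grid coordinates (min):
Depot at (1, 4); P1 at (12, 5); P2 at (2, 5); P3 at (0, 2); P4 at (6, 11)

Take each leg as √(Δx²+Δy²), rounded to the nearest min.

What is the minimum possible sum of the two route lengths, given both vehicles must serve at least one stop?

There are 2^3 − 1 = 7 ways to divide the 4 stops into two non-empty groups. For each, the best each vehicle can do is its own shortest tour through its group:
  {P1} + {P2, P3, P4}: 22 + 21 = 43
  {P2} + {P1, P3, P4}: 2 + 31 = 33
  {P1, P2} + {P3, P4}: 22 + 22 = 44
  {P3} + {P1, P2, P4}: 4 + 27 = 31
  {P1, P3} + {P2, P4}: 25 + 17 = 42
  {P2, P3} + {P1, P4}: 7 + 28 = 35
  … (7 splits in total)
Best: vehicle 1 Depot → P3 → Depot = 4; vehicle 2 Depot → P1 → P4 → P2 → Depot = 27; combined 31.

Minimum combined distance: 31 min.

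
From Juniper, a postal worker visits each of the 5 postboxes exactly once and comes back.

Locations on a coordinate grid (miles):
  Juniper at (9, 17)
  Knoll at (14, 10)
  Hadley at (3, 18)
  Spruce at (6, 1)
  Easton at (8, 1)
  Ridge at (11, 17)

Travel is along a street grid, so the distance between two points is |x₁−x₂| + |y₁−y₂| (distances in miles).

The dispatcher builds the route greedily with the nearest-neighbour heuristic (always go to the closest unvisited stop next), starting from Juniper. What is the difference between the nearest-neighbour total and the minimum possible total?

10 miles longer than the optimal tour.

Juniper: Ridge=2, Hadley=7, Knoll=12, Easton=17, Spruce=19 ⇒ Ridge
Ridge: Hadley=9, Knoll=10, Easton=19, Spruce=21 ⇒ Hadley
Hadley: Knoll=19, Spruce=20, Easton=22 ⇒ Knoll
Knoll: Easton=15, Spruce=17 ⇒ Easton
Easton: Spruce=2 ⇒ Spruce
NN route Juniper → Ridge → Hadley → Knoll → Easton → Spruce → Juniper costs 66.
Optimal: Juniper → Hadley → Spruce → Easton → Knoll → Ridge → Juniper costs 56 (by enumerating all 60 distinct tours).
Excess = 66 − 56 = 10.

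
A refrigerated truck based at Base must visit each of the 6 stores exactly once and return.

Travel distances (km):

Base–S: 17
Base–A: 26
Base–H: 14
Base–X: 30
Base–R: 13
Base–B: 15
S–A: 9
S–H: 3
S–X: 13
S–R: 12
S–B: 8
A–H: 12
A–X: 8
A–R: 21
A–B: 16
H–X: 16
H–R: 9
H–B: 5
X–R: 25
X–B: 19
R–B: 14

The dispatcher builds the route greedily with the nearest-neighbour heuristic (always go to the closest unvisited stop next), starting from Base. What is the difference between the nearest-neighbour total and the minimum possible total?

11 km longer than the optimal tour.

Base: R=13, H=14, B=15, S=17, A=26, X=30 ⇒ R
R: H=9, S=12, B=14, A=21, X=25 ⇒ H
H: S=3, B=5, A=12, X=16 ⇒ S
S: B=8, A=9, X=13 ⇒ B
B: A=16, X=19 ⇒ A
A: X=8 ⇒ X
NN route Base → R → H → S → B → A → X → Base costs 87.
Optimal: Base → R → H → S → A → X → B → Base costs 76 (by enumerating all 360 distinct tours).
Excess = 87 − 76 = 11.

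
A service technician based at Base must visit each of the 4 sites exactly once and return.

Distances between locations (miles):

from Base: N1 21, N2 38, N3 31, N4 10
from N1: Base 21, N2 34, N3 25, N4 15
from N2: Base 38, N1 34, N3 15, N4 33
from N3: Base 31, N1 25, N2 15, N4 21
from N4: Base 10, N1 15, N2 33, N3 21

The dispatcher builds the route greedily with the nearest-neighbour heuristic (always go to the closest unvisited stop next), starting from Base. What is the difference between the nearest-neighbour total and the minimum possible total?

Base: N4=10, N1=21, N3=31, N2=38 ⇒ N4
N4: N1=15, N3=21, N2=33 ⇒ N1
N1: N3=25, N2=34 ⇒ N3
N3: N2=15 ⇒ N2
NN route Base → N4 → N1 → N3 → N2 → Base costs 103.
Optimal: Base → N1 → N2 → N3 → N4 → Base costs 101 (by enumerating all 12 distinct tours).
Excess = 103 − 101 = 2.

Excess over optimum: 2 miles.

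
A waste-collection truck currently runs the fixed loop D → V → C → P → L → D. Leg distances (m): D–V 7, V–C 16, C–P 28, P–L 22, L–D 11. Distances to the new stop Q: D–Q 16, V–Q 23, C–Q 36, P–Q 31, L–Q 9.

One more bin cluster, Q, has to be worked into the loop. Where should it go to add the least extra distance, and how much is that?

Adding 14 m by placing Q on the L–D leg.

Insertion cost between consecutive stops i–j is d(i,Q) + d(Q,j) − d(i,j):
  between D and V: 16 + 23 − 7 = 32
  between V and C: 23 + 36 − 16 = 43
  between C and P: 36 + 31 − 28 = 39
  between P and L: 31 + 9 − 22 = 18
  between L and D: 9 + 16 − 11 = 14
Cheapest insertion is between L and D, adding 14.
New total = 84 + 14 = 98.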